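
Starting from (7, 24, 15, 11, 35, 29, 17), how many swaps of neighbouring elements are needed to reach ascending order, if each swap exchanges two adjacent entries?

7

Minimum adjacent swaps = number of inversions (each swap of adjacent out-of-order elements removes one inversion and no swap can remove more).
Count inversions — for each element, later elements that are smaller:
7: none → 0
24: 15, 11, 17 → 3
15: 11 → 1
11: none → 0
35: 29, 17 → 2
29: 17 → 1
17: none → 0
Total inversions: 0 + 3 + 1 + 0 + 2 + 1 + 0 = 7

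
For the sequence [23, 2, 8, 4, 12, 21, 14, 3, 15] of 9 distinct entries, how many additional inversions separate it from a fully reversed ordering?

20

Maximum inversions for 9 distinct elements is C(9, 2) = 9·8/2 = 36.
Current inversions — for each element, count later smaller elements:
23: 8
2: 0
8: 2
4: 1
12: 1
21: 3
14: 1
3: 0
15: 0
Current total: 8 + 0 + 2 + 1 + 1 + 3 + 1 + 0 + 0 = 16
Shortfall: 36 − 16 = 20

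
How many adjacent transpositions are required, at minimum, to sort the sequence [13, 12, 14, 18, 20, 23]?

1

Minimum adjacent swaps = number of inversions (each swap of adjacent out-of-order elements removes one inversion and no swap can remove more).
Count inversions — for each element, later elements that are smaller:
13: 12 → 1
12: none → 0
14: none → 0
18: none → 0
20: none → 0
23: none → 0
Total inversions: 1 + 0 + 0 + 0 + 0 + 0 = 1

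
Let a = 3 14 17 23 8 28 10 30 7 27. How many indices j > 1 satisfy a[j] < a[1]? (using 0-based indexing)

3 such elements

The element at index 1 is 14.
Elements after it: 17, 23, 8, 28, 10, 30, 7, 27
Those smaller than 14: 8, 10, 7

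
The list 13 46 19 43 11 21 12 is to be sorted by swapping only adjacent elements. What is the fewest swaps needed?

13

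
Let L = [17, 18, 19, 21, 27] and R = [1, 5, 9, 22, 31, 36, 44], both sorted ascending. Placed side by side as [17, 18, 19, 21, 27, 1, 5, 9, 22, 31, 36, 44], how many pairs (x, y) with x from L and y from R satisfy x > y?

Take each right-half value and tally the left-half values above it:
r = 1: 17, 18, 19, 21, 27 → 5
r = 5: 17, 18, 19, 21, 27 → 5
r = 9: 17, 18, 19, 21, 27 → 5
r = 22: 27 → 1
r = 31: none → 0
r = 36: none → 0
r = 44: none → 0
Cross-inversions: 5 + 5 + 5 + 1 + 0 + 0 + 0 = 16

16 cross-inversions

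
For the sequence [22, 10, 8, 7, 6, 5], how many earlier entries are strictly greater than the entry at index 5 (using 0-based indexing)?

5 such elements

The element at index 5 is 5.
Elements before it: 22, 10, 8, 7, 6
Those larger than 5: 22, 10, 8, 7, 6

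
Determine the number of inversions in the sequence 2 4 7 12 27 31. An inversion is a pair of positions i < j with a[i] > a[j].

There are 0 inversions.

Out-of-order index pairs (0-indexed):
(none)
That's 0 pairs.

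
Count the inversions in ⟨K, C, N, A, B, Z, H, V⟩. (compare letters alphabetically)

11 inversions

Count, for each position, how many later elements it exceeds:
K → C, A, B, H → 4
C → A, B → 2
N → A, B, H → 3
A → none → 0
B → none → 0
Z → H, V → 2
H → none → 0
V → none → 0
Sum: 4 + 2 + 3 + 0 + 0 + 2 + 0 + 0 = 11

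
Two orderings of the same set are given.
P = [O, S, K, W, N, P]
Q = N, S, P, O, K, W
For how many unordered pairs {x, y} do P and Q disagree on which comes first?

There are 8 disagreeing pairs.

Assign each item its position (1..6) in the first ordering, then rewrite the second ordering as that position sequence:
positions: O→1, S→2, K→3, W→4, N→5, P→6
second ordering as positions: [5, 2, 6, 1, 3, 4]
Discordant pairs = inversions in this position sequence.
5: 2, 1, 3, 4 → 4
2: 1 → 1
6: 1, 3, 4 → 3
1: 0
3: 0
4: 0
Total: 4 + 1 + 3 + 0 + 0 + 0 = 8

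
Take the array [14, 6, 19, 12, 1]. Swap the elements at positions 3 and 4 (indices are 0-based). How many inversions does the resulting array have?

Positions 3 and 4 hold 12 and 1; after swapping, the array is [14, 6, 19, 1, 12].
For each element, count later entries that are smaller:
14: 3
6: 1
19: 2
1: 0
12: 0
Sum: 3 + 1 + 2 + 0 + 0 = 6

6 inversions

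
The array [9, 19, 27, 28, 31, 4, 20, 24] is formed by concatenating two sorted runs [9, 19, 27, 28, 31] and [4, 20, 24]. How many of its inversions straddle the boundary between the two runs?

11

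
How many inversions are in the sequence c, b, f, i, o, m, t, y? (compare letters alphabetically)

2 inversions

For each element, count later entries that are smaller:
c: 1
b: 0
f: 0
i: 0
o: 1
m: 0
t: 0
y: 0
Sum: 1 + 0 + 0 + 0 + 1 + 0 + 0 + 0 = 2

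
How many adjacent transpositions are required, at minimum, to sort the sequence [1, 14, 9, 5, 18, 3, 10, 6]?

Each adjacent swap fixes exactly one inversion, so the minimum swap count equals the number of inversions.
Count inversions — for each element, later elements that are smaller:
1: none → 0
14: 9, 5, 3, 10, 6 → 5
9: 5, 3, 6 → 3
5: 3 → 1
18: 3, 10, 6 → 3
3: none → 0
10: 6 → 1
6: none → 0
Total inversions: 0 + 5 + 3 + 1 + 3 + 0 + 1 + 0 = 13

Adjacent swaps: 13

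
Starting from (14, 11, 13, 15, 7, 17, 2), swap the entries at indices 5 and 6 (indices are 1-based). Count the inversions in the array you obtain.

13 inversions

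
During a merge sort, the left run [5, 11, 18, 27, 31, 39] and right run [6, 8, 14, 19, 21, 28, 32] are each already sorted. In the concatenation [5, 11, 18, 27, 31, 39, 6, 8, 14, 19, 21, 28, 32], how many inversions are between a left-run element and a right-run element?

Take each right-half value and tally the left-half values above it:
r = 6: 11, 18, 27, 31, 39 → 5
r = 8: 11, 18, 27, 31, 39 → 5
r = 14: 18, 27, 31, 39 → 4
r = 19: 27, 31, 39 → 3
r = 21: 27, 31, 39 → 3
r = 28: 31, 39 → 2
r = 32: 39 → 1
Cross-inversions: 5 + 5 + 4 + 3 + 3 + 2 + 1 = 23

23 split inversions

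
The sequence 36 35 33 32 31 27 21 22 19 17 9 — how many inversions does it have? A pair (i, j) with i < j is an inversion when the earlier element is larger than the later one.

Element-by-element contributions:
36 → 35, 33, 32, 31, 27, 21, 22, 19, 17, 9 → 10
35 → 33, 32, 31, 27, 21, 22, 19, 17, 9 → 9
33 → 32, 31, 27, 21, 22, 19, 17, 9 → 8
32 → 31, 27, 21, 22, 19, 17, 9 → 7
31 → 27, 21, 22, 19, 17, 9 → 6
27 → 21, 22, 19, 17, 9 → 5
21 → 19, 17, 9 → 3
22 → 19, 17, 9 → 3
19 → 17, 9 → 2
17 → 9 → 1
9 → none → 0
Sum: 10 + 9 + 8 + 7 + 6 + 5 + 3 + 3 + 2 + 1 + 0 = 54

Inversions: 54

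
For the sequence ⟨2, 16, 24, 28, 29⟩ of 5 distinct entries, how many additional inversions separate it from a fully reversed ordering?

Maximum inversions for 5 distinct elements is C(5, 2) = 5·4/2 = 10.
Current inversions — for each element, count later smaller elements:
2: 0
16: 0
24: 0
28: 0
29: 0
Current total: 0 + 0 + 0 + 0 + 0 = 0
Shortfall: 10 − 0 = 10

10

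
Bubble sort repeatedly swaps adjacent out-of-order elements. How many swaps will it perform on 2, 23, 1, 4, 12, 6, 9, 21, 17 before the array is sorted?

Minimum adjacent swaps = number of inversions (each swap of adjacent out-of-order elements removes one inversion and no swap can remove more).
Count inversions — for each element, later elements that are smaller:
2: 1 → 1
23: 1, 4, 12, 6, 9, 21, 17 → 7
1: none → 0
4: none → 0
12: 6, 9 → 2
6: none → 0
9: none → 0
21: 17 → 1
17: none → 0
Total inversions: 1 + 7 + 0 + 0 + 2 + 0 + 0 + 1 + 0 = 11

There are 11 adjacent swaps.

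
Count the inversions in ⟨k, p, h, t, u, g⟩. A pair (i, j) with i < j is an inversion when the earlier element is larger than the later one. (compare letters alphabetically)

Inversion pairs (indices are 0-based):
(0,2): k > h
(0,5): k > g
(1,2): p > h
(1,5): p > g
(2,5): h > g
(3,5): t > g
(4,5): u > g
That's 7 pairs.

7 out-of-order pairs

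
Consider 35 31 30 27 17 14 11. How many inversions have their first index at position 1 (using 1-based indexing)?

The element at index 1 is 35.
Elements after it: 31, 30, 27, 17, 14, 11
Those smaller than 35: 31, 30, 27, 17, 14, 11

6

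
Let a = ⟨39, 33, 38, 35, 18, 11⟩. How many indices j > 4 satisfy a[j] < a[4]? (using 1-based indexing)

2

The element at index 4 is 35.
Elements after it: 18, 11
Those smaller than 35: 18, 11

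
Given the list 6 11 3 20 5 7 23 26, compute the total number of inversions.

Inversions: 7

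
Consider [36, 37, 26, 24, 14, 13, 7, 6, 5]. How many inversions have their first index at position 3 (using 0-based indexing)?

The element at index 3 is 24.
Elements after it: 14, 13, 7, 6, 5
Those smaller than 24: 14, 13, 7, 6, 5

5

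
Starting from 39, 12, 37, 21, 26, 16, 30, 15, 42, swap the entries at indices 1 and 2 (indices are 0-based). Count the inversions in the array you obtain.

Positions 1 and 2 hold 12 and 37; after swapping, the array is [39, 37, 12, 21, 26, 16, 30, 15, 42].
For each element, count later entries that are smaller:
39: 7
37: 6
12: 0
21: 2
26: 2
16: 1
30: 1
15: 0
42: 0
Sum: 7 + 6 + 0 + 2 + 2 + 1 + 1 + 0 + 0 = 19

Inversions: 19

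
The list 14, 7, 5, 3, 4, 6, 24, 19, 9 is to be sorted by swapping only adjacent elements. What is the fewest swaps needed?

15

Each adjacent swap fixes exactly one inversion, so the minimum swap count equals the number of inversions.
Count inversions — for each element, later elements that are smaller:
14: 7, 5, 3, 4, 6, 9 → 6
7: 5, 3, 4, 6 → 4
5: 3, 4 → 2
3: none → 0
4: none → 0
6: none → 0
24: 19, 9 → 2
19: 9 → 1
9: none → 0
Total inversions: 6 + 4 + 2 + 0 + 0 + 0 + 2 + 1 + 0 = 15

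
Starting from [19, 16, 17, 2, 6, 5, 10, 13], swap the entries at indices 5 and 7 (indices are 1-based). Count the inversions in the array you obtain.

19

Positions 5 and 7 hold 6 and 10; after swapping, the array is [19, 16, 17, 2, 10, 5, 6, 13].
For each element, count later entries that are smaller:
19 → 16, 17, 2, 10, 5, 6, 13 → 7
16 → 2, 10, 5, 6, 13 → 5
17 → 2, 10, 5, 6, 13 → 5
2 → none → 0
10 → 5, 6 → 2
5 → none → 0
6 → none → 0
13 → none → 0
Sum: 7 + 5 + 5 + 0 + 2 + 0 + 0 + 0 = 19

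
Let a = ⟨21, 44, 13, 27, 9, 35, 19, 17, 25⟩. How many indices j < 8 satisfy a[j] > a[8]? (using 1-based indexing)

5

The element at index 8 is 17.
Elements before it: 21, 44, 13, 27, 9, 35, 19
Those larger than 17: 21, 44, 27, 35, 19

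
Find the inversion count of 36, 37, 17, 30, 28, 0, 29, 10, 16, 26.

32

For each element, count later entries that are smaller:
36: 8
37: 8
17: 3
30: 6
28: 4
0: 0
29: 3
10: 0
16: 0
26: 0
Sum: 8 + 8 + 3 + 6 + 4 + 0 + 3 + 0 + 0 + 0 = 32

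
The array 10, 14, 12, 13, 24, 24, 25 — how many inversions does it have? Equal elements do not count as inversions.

2 inversions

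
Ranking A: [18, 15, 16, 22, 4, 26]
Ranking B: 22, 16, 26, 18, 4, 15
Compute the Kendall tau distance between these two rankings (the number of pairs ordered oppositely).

9

Assign each item its position (1..6) in the first ordering, then rewrite the second ordering as that position sequence:
positions: 18→1, 15→2, 16→3, 22→4, 4→5, 26→6
second ordering as positions: [4, 3, 6, 1, 5, 2]
Discordant pairs = inversions in this position sequence.
4: 3, 1, 2 → 3
3: 1, 2 → 2
6: 1, 5, 2 → 3
1: 0
5: 2 → 1
2: 0
Total: 3 + 2 + 3 + 0 + 1 + 0 = 9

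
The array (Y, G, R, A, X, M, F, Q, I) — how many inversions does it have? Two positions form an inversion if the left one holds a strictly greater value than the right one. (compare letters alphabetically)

There are 22 inversions.

Element-by-element contributions:
Y → G, R, A, X, M, F, Q, I → 8
G → A, F → 2
R → A, M, F, Q, I → 5
A → none → 0
X → M, F, Q, I → 4
M → F, I → 2
F → none → 0
Q → I → 1
I → none → 0
Sum: 8 + 2 + 5 + 0 + 4 + 2 + 0 + 1 + 0 = 22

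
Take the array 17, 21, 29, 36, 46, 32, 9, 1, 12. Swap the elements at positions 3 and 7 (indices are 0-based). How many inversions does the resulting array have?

16 inversions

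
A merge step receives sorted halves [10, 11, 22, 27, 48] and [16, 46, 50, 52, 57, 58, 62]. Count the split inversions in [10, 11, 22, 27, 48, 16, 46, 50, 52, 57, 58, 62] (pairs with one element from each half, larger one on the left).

For each element r of the right run, count left-run elements greater than r:
r = 16: 22, 27, 48 → 3
r = 46: 48 → 1
r = 50: none → 0
r = 52: none → 0
r = 57: none → 0
r = 58: none → 0
r = 62: none → 0
Cross-inversions: 3 + 1 + 0 + 0 + 0 + 0 + 0 = 4

4 cross-inversions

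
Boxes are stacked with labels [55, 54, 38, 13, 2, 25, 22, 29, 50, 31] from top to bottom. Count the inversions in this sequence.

For each element, count later entries that are smaller:
55 → 54, 38, 13, 2, 25, 22, 29, 50, 31 → 9
54 → 38, 13, 2, 25, 22, 29, 50, 31 → 8
38 → 13, 2, 25, 22, 29, 31 → 6
13 → 2 → 1
2 → none → 0
25 → 22 → 1
22 → none → 0
29 → none → 0
50 → 31 → 1
31 → none → 0
Sum: 9 + 8 + 6 + 1 + 0 + 1 + 0 + 0 + 1 + 0 = 26

26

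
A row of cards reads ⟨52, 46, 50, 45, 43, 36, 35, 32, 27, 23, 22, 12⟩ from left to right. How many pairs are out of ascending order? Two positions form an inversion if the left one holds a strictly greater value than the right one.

65 inversions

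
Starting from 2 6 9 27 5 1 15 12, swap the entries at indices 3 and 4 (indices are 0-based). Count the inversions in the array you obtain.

Inversions: 10

Positions 3 and 4 hold 27 and 5; after swapping, the array is [2, 6, 9, 5, 27, 1, 15, 12].
Element-by-element contributions:
2 → 1 → 1
6 → 5, 1 → 2
9 → 5, 1 → 2
5 → 1 → 1
27 → 1, 15, 12 → 3
1 → none → 0
15 → 12 → 1
12 → none → 0
Sum: 1 + 2 + 2 + 1 + 3 + 0 + 1 + 0 = 10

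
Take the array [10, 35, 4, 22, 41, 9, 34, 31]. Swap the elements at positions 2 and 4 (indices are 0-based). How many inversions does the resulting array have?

Positions 2 and 4 hold 4 and 41; after swapping, the array is [10, 35, 41, 22, 4, 9, 34, 31].
Count, for each position, how many later elements it exceeds:
10 → 4, 9 → 2
35 → 22, 4, 9, 34, 31 → 5
41 → 22, 4, 9, 34, 31 → 5
22 → 4, 9 → 2
4 → none → 0
9 → none → 0
34 → 31 → 1
31 → none → 0
Sum: 2 + 5 + 5 + 2 + 0 + 0 + 1 + 0 = 15

15 inversions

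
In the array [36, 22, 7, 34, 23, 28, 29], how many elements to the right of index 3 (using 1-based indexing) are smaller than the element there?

The element at index 3 is 7.
Elements after it: 34, 23, 28, 29
None of them are smaller than 7.

0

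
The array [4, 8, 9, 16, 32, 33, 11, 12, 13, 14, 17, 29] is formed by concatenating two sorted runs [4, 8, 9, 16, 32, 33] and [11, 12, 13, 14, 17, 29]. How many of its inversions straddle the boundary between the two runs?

There are 16 split inversions.

For each element r of the right run, count left-run elements greater than r:
r = 11: 16, 32, 33 → 3
r = 12: 16, 32, 33 → 3
r = 13: 16, 32, 33 → 3
r = 14: 16, 32, 33 → 3
r = 17: 32, 33 → 2
r = 29: 32, 33 → 2
Cross-inversions: 3 + 3 + 3 + 3 + 2 + 2 = 16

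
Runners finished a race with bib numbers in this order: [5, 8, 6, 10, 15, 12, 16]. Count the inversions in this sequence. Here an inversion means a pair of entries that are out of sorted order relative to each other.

2

Listing every pair i<j with a[i]>a[j] (using 1-based positions):
(2,3): 8 > 6
(5,6): 15 > 12
That's 2 pairs.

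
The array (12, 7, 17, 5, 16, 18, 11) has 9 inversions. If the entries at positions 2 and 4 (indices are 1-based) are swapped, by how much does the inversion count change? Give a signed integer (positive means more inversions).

-1

Positions 2 and 4 hold 7 and 5; after swapping, the array is [12, 5, 17, 7, 16, 18, 11].
For each element, count later entries that are smaller:
12: 3
5: 0
17: 3
7: 0
16: 1
18: 1
11: 0
Sum: 3 + 0 + 3 + 0 + 1 + 1 + 0 = 8
Change: 8 − 9 = -1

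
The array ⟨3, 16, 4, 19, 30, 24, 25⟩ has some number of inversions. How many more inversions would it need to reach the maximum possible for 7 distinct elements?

18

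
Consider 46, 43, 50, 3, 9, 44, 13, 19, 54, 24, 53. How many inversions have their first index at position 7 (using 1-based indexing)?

The element at index 7 is 13.
Elements after it: 19, 54, 24, 53
None of them are smaller than 13.

0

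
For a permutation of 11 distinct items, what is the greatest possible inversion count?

Inversions: 55

A reversed (strictly descending) arrangement makes every pair an inversion, giving C(11, 2) inversions.
C(11, 2) = 11·10/2 = 55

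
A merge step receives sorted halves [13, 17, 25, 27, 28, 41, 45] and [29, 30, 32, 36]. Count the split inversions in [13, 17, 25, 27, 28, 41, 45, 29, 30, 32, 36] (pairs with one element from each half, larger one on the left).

8

Count, for every r in R, how many entries of L exceed r:
r = 29: 41, 45 → 2
r = 30: 41, 45 → 2
r = 32: 41, 45 → 2
r = 36: 41, 45 → 2
Cross-inversions: 2 + 2 + 2 + 2 = 8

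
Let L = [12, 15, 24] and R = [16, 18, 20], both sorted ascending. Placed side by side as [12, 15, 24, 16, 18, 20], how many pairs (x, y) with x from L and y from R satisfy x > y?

Count, for every r in R, how many entries of L exceed r:
r = 16: 24 → 1
r = 18: 24 → 1
r = 20: 24 → 1
Cross-inversions: 1 + 1 + 1 = 3

3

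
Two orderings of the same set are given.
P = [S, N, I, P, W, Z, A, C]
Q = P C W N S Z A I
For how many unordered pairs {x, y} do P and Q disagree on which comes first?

Assign each item its position (1..8) in the first ordering, then rewrite the second ordering as that position sequence:
positions: S→1, N→2, I→3, P→4, W→5, Z→6, A→7, C→8
second ordering as positions: [4, 8, 5, 2, 1, 6, 7, 3]
Discordant pairs = inversions in this position sequence.
4: 2, 1, 3 → 3
8: 5, 2, 1, 6, 7, 3 → 6
5: 2, 1, 3 → 3
2: 1 → 1
1: 0
6: 3 → 1
7: 3 → 1
3: 0
Total: 3 + 6 + 3 + 1 + 0 + 1 + 1 + 0 = 15

15 disagreeing pairs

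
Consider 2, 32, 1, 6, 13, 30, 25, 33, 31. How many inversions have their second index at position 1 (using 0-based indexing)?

The element at index 1 is 32.
Elements before it: 2
None of them are larger than 32.

0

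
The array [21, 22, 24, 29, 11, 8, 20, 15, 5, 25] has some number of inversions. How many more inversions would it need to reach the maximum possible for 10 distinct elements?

Maximum inversions for 10 distinct elements is C(10, 2) = 10·9/2 = 45.
Current inversions — for each element, count later smaller elements:
21: 5
22: 5
24: 5
29: 6
11: 2
8: 1
20: 2
15: 1
5: 0
25: 0
Current total: 5 + 5 + 5 + 6 + 2 + 1 + 2 + 1 + 0 + 0 = 27
Shortfall: 45 − 27 = 18

18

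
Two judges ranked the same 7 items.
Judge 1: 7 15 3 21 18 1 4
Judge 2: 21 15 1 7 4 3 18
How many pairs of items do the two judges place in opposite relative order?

9 discordant pairs

Assign each item its position (1..7) in the first ordering, then rewrite the second ordering as that position sequence:
positions: 7→1, 15→2, 3→3, 21→4, 18→5, 1→6, 4→7
second ordering as positions: [4, 2, 6, 1, 7, 3, 5]
Discordant pairs = inversions in this position sequence.
4: 2, 1, 3 → 3
2: 1 → 1
6: 1, 3, 5 → 3
1: 0
7: 3, 5 → 2
3: 0
5: 0
Total: 3 + 1 + 3 + 0 + 2 + 0 + 0 = 9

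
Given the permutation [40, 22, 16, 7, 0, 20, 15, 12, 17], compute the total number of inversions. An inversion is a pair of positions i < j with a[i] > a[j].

There are 24 inversions.

Count, for each position, how many later elements it exceeds:
40: 8
22: 7
16: 4
7: 1
0: 0
20: 3
15: 1
12: 0
17: 0
Sum: 8 + 7 + 4 + 1 + 0 + 3 + 1 + 0 + 0 = 24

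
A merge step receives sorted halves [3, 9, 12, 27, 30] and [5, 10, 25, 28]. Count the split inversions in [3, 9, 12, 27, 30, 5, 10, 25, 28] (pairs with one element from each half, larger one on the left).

Count, for every r in R, how many entries of L exceed r:
r = 5: 9, 12, 27, 30 → 4
r = 10: 12, 27, 30 → 3
r = 25: 27, 30 → 2
r = 28: 30 → 1
Cross-inversions: 4 + 3 + 2 + 1 = 10

10 cross-inversions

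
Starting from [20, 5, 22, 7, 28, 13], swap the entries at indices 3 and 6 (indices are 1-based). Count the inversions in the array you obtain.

Positions 3 and 6 hold 22 and 13; after swapping, the array is [20, 5, 13, 7, 28, 22].
For each element, count later entries that are smaller:
20: 3
5: 0
13: 1
7: 0
28: 1
22: 0
Sum: 3 + 0 + 1 + 0 + 1 + 0 = 5

5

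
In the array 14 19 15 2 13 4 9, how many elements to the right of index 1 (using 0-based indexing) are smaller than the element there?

5

The element at index 1 is 19.
Elements after it: 15, 2, 13, 4, 9
Those smaller than 19: 15, 2, 13, 4, 9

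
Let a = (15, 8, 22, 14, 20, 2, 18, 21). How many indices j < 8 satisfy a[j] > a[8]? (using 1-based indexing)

1

The element at index 8 is 21.
Elements before it: 15, 8, 22, 14, 20, 2, 18
Those larger than 21: 22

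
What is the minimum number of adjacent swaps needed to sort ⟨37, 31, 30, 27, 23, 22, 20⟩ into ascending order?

21 swaps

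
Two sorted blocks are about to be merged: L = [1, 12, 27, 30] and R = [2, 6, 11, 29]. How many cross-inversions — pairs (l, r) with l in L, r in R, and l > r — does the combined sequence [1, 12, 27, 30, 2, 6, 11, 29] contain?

10 cross-inversions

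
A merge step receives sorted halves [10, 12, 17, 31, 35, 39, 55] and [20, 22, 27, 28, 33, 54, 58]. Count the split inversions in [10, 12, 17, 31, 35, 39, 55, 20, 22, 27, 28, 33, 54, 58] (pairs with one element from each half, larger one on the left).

Split inversions: 20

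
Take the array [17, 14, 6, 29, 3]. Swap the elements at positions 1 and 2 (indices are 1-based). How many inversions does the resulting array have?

There are 6 inversions.

Positions 1 and 2 hold 17 and 14; after swapping, the array is [14, 17, 6, 29, 3].
Element-by-element contributions:
14 → 6, 3 → 2
17 → 6, 3 → 2
6 → 3 → 1
29 → 3 → 1
3 → none → 0
Sum: 2 + 2 + 1 + 1 + 0 = 6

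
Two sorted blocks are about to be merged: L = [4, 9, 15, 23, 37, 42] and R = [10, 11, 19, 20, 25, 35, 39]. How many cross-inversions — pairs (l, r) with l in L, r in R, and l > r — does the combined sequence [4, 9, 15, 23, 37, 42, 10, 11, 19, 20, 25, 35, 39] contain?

For each element r of the right run, count left-run elements greater than r:
r = 10: 15, 23, 37, 42 → 4
r = 11: 15, 23, 37, 42 → 4
r = 19: 23, 37, 42 → 3
r = 20: 23, 37, 42 → 3
r = 25: 37, 42 → 2
r = 35: 37, 42 → 2
r = 39: 42 → 1
Cross-inversions: 4 + 4 + 3 + 3 + 2 + 2 + 1 = 19

19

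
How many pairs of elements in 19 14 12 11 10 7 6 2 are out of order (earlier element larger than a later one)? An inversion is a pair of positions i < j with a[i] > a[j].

28 inversions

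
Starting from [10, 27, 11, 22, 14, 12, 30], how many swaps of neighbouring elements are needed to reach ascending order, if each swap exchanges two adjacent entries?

Each adjacent swap fixes exactly one inversion, so the minimum swap count equals the number of inversions.
Count inversions — for each element, later elements that are smaller:
10: none → 0
27: 11, 22, 14, 12 → 4
11: none → 0
22: 14, 12 → 2
14: 12 → 1
12: none → 0
30: none → 0
Total inversions: 0 + 4 + 0 + 2 + 1 + 0 + 0 = 7

7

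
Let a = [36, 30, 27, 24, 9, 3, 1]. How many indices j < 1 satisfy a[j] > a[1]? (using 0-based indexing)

The element at index 1 is 30.
Elements before it: 36
Those larger than 30: 36

1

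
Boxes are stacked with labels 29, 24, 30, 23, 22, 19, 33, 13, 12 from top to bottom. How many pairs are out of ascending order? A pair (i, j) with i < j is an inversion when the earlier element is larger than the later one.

Sweep left to right; for each value list the smaller values that follow it:
29 → 24, 23, 22, 19, 13, 12 → 6
24 → 23, 22, 19, 13, 12 → 5
30 → 23, 22, 19, 13, 12 → 5
23 → 22, 19, 13, 12 → 4
22 → 19, 13, 12 → 3
19 → 13, 12 → 2
33 → 13, 12 → 2
13 → 12 → 1
12 → none → 0
Sum: 6 + 5 + 5 + 4 + 3 + 2 + 2 + 1 + 0 = 28

28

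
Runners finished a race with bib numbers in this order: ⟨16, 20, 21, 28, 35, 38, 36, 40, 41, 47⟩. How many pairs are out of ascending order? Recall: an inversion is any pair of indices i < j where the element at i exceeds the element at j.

1

Count, for each position, how many later elements it exceeds:
16 → none → 0
20 → none → 0
21 → none → 0
28 → none → 0
35 → none → 0
38 → 36 → 1
36 → none → 0
40 → none → 0
41 → none → 0
47 → none → 0
Sum: 0 + 0 + 0 + 0 + 0 + 1 + 0 + 0 + 0 + 0 = 1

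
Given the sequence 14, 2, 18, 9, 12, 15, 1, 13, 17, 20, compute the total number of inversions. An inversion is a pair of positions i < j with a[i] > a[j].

16 inversions

Element-by-element contributions:
14 → 2, 9, 12, 1, 13 → 5
2 → 1 → 1
18 → 9, 12, 15, 1, 13, 17 → 6
9 → 1 → 1
12 → 1 → 1
15 → 1, 13 → 2
1 → none → 0
13 → none → 0
17 → none → 0
20 → none → 0
Sum: 5 + 1 + 6 + 1 + 1 + 2 + 0 + 0 + 0 + 0 = 16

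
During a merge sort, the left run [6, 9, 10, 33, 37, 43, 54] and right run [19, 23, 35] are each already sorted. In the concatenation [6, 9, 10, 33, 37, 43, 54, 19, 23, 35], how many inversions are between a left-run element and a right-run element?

Split inversions: 11

Count, for every r in R, how many entries of L exceed r:
r = 19: 33, 37, 43, 54 → 4
r = 23: 33, 37, 43, 54 → 4
r = 35: 37, 43, 54 → 3
Cross-inversions: 4 + 4 + 3 = 11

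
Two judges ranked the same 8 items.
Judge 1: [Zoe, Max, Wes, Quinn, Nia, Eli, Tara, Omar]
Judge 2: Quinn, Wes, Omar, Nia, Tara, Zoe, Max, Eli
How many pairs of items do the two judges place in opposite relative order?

Assign each item its position (1..8) in the first ordering, then rewrite the second ordering as that position sequence:
positions: Zoe→1, Max→2, Wes→3, Quinn→4, Nia→5, Eli→6, Tara→7, Omar→8
second ordering as positions: [4, 3, 8, 5, 7, 1, 2, 6]
Discordant pairs = inversions in this position sequence.
4: 3, 1, 2 → 3
3: 1, 2 → 2
8: 5, 7, 1, 2, 6 → 5
5: 1, 2 → 2
7: 1, 2, 6 → 3
1: 0
2: 0
6: 0
Total: 3 + 2 + 5 + 2 + 3 + 0 + 0 + 0 = 15

15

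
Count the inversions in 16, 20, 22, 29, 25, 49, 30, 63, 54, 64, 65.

Element-by-element contributions:
16 → none → 0
20 → none → 0
22 → none → 0
29 → 25 → 1
25 → none → 0
49 → 30 → 1
30 → none → 0
63 → 54 → 1
54 → none → 0
64 → none → 0
65 → none → 0
Sum: 0 + 0 + 0 + 1 + 0 + 1 + 0 + 1 + 0 + 0 + 0 = 3

3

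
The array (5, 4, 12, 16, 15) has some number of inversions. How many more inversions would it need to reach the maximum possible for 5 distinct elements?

Maximum inversions for 5 distinct elements is C(5, 2) = 5·4/2 = 10.
Current inversions — for each element, count later smaller elements:
5: 1
4: 0
12: 0
16: 1
15: 0
Current total: 1 + 0 + 0 + 1 + 0 = 2
Shortfall: 10 − 2 = 8

8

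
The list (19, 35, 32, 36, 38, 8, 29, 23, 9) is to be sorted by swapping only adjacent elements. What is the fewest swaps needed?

22 adjacent swaps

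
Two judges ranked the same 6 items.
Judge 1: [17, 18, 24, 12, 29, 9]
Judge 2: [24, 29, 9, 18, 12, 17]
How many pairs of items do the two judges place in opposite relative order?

Assign each item its position (1..6) in the first ordering, then rewrite the second ordering as that position sequence:
positions: 17→1, 18→2, 24→3, 12→4, 29→5, 9→6
second ordering as positions: [3, 5, 6, 2, 4, 1]
Discordant pairs = inversions in this position sequence.
3: 2, 1 → 2
5: 2, 4, 1 → 3
6: 2, 4, 1 → 3
2: 1 → 1
4: 1 → 1
1: 0
Total: 2 + 3 + 3 + 1 + 1 + 0 = 10

10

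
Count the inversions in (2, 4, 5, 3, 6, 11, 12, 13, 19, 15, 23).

Sweep left to right; for each value list the smaller values that follow it:
2 → none → 0
4 → 3 → 1
5 → 3 → 1
3 → none → 0
6 → none → 0
11 → none → 0
12 → none → 0
13 → none → 0
19 → 15 → 1
15 → none → 0
23 → none → 0
Sum: 0 + 1 + 1 + 0 + 0 + 0 + 0 + 0 + 1 + 0 + 0 = 3

3 out-of-order pairs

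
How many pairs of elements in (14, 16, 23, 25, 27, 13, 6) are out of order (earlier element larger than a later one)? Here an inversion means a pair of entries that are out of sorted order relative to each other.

Out-of-order pairs: 11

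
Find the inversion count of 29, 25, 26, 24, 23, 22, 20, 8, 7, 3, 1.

There are 54 inversions.

Element-by-element contributions:
29 → 25, 26, 24, 23, 22, 20, 8, 7, 3, 1 → 10
25 → 24, 23, 22, 20, 8, 7, 3, 1 → 8
26 → 24, 23, 22, 20, 8, 7, 3, 1 → 8
24 → 23, 22, 20, 8, 7, 3, 1 → 7
23 → 22, 20, 8, 7, 3, 1 → 6
22 → 20, 8, 7, 3, 1 → 5
20 → 8, 7, 3, 1 → 4
8 → 7, 3, 1 → 3
7 → 3, 1 → 2
3 → 1 → 1
1 → none → 0
Sum: 10 + 8 + 8 + 7 + 6 + 5 + 4 + 3 + 2 + 1 + 0 = 54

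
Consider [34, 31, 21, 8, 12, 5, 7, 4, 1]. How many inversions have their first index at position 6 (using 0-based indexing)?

2 such elements

The element at index 6 is 7.
Elements after it: 4, 1
Those smaller than 7: 4, 1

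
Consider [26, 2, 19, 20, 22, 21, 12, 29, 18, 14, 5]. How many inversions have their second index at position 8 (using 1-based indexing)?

0 such elements

The element at index 8 is 29.
Elements before it: 26, 2, 19, 20, 22, 21, 12
None of them are larger than 29.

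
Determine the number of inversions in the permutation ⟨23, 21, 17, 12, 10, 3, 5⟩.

20 out-of-order pairs

Sweep left to right; for each value list the smaller values that follow it:
23: 6
21: 5
17: 4
12: 3
10: 2
3: 0
5: 0
Sum: 6 + 5 + 4 + 3 + 2 + 0 + 0 = 20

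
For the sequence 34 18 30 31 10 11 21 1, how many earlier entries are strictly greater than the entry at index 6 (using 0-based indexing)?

The element at index 6 is 21.
Elements before it: 34, 18, 30, 31, 10, 11
Those larger than 21: 34, 30, 31

3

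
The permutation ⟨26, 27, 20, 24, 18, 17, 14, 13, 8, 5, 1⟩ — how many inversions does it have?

Inversions: 53

Count, for each position, how many later elements it exceeds:
26: 9
27: 9
20: 7
24: 7
18: 6
17: 5
14: 4
13: 3
8: 2
5: 1
1: 0
Sum: 9 + 9 + 7 + 7 + 6 + 5 + 4 + 3 + 2 + 1 + 0 = 53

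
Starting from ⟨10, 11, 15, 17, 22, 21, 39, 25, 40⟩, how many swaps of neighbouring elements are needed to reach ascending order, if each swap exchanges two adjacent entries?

The minimum number of adjacent swaps to sort an array equals its inversion count, since every such swap removes exactly one inversion.
Count inversions — for each element, later elements that are smaller:
10: none → 0
11: none → 0
15: none → 0
17: none → 0
22: 21 → 1
21: none → 0
39: 25 → 1
25: none → 0
40: none → 0
Total inversions: 0 + 0 + 0 + 0 + 1 + 0 + 1 + 0 + 0 = 2

2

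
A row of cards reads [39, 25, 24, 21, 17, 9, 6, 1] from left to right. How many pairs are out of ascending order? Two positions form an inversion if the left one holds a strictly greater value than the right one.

Out-of-order pairs: 28

Count, for each position, how many later elements it exceeds:
39 → 25, 24, 21, 17, 9, 6, 1 → 7
25 → 24, 21, 17, 9, 6, 1 → 6
24 → 21, 17, 9, 6, 1 → 5
21 → 17, 9, 6, 1 → 4
17 → 9, 6, 1 → 3
9 → 6, 1 → 2
6 → 1 → 1
1 → none → 0
Sum: 7 + 6 + 5 + 4 + 3 + 2 + 1 + 0 = 28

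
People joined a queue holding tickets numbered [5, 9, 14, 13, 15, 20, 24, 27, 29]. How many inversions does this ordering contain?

Inversions: 1

Sweep left to right; for each value list the smaller values that follow it:
5 → none → 0
9 → none → 0
14 → 13 → 1
13 → none → 0
15 → none → 0
20 → none → 0
24 → none → 0
27 → none → 0
29 → none → 0
Sum: 0 + 0 + 1 + 0 + 0 + 0 + 0 + 0 + 0 = 1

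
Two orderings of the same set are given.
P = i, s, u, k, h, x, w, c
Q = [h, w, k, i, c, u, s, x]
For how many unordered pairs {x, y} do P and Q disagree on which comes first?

16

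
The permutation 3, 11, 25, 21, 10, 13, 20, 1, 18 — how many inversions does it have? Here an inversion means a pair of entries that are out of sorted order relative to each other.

18

Count, for each position, how many later elements it exceeds:
3 → 1 → 1
11 → 10, 1 → 2
25 → 21, 10, 13, 20, 1, 18 → 6
21 → 10, 13, 20, 1, 18 → 5
10 → 1 → 1
13 → 1 → 1
20 → 1, 18 → 2
1 → none → 0
18 → none → 0
Sum: 1 + 2 + 6 + 5 + 1 + 1 + 2 + 0 + 0 = 18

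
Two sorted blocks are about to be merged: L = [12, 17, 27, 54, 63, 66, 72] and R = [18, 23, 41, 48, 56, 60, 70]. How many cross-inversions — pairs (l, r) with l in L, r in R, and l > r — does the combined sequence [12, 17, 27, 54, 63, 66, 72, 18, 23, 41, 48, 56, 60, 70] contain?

For each element r of the right run, count left-run elements greater than r:
r = 18: 27, 54, 63, 66, 72 → 5
r = 23: 27, 54, 63, 66, 72 → 5
r = 41: 54, 63, 66, 72 → 4
r = 48: 54, 63, 66, 72 → 4
r = 56: 63, 66, 72 → 3
r = 60: 63, 66, 72 → 3
r = 70: 72 → 1
Cross-inversions: 5 + 5 + 4 + 4 + 3 + 3 + 1 = 25

25 cross-inversions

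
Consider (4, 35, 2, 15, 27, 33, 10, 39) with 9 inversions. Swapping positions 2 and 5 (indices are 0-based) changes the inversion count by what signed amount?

Positions 2 and 5 hold 2 and 33; after swapping, the array is [4, 35, 33, 15, 27, 2, 10, 39].
For each element, count later entries that are smaller:
4 → 2 → 1
35 → 33, 15, 27, 2, 10 → 5
33 → 15, 27, 2, 10 → 4
15 → 2, 10 → 2
27 → 2, 10 → 2
2 → none → 0
10 → none → 0
39 → none → 0
Sum: 1 + 5 + 4 + 2 + 2 + 0 + 0 + 0 = 14
Change: 14 − 9 = +5

+5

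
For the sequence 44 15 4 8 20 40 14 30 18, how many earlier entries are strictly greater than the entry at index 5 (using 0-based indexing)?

1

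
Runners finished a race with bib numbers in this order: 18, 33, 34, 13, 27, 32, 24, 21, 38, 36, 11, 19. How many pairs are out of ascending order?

35 out-of-order pairs

For each element, count later entries that are smaller:
18 → 13, 11 → 2
33 → 13, 27, 32, 24, 21, 11, 19 → 7
34 → 13, 27, 32, 24, 21, 11, 19 → 7
13 → 11 → 1
27 → 24, 21, 11, 19 → 4
32 → 24, 21, 11, 19 → 4
24 → 21, 11, 19 → 3
21 → 11, 19 → 2
38 → 36, 11, 19 → 3
36 → 11, 19 → 2
11 → none → 0
19 → none → 0
Sum: 2 + 7 + 7 + 1 + 4 + 4 + 3 + 2 + 3 + 2 + 0 + 0 = 35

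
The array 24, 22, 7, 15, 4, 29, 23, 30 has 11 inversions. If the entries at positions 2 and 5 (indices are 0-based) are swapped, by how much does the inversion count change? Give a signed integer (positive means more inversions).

Positions 2 and 5 hold 7 and 29; after swapping, the array is [24, 22, 29, 15, 4, 7, 23, 30].
For each element, count later entries that are smaller:
24 → 22, 15, 4, 7, 23 → 5
22 → 15, 4, 7 → 3
29 → 15, 4, 7, 23 → 4
15 → 4, 7 → 2
4 → none → 0
7 → none → 0
23 → none → 0
30 → none → 0
Sum: 5 + 3 + 4 + 2 + 0 + 0 + 0 + 0 = 14
Change: 14 − 11 = +3

+3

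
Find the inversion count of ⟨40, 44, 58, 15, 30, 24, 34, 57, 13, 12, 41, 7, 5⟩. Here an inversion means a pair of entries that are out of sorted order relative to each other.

For each element, count later entries that are smaller:
40: 8
44: 9
58: 10
15: 4
30: 5
24: 4
34: 4
57: 5
13: 3
12: 2
41: 2
7: 1
5: 0
Sum: 8 + 9 + 10 + 4 + 5 + 4 + 4 + 5 + 3 + 2 + 2 + 1 + 0 = 57

57 out-of-order pairs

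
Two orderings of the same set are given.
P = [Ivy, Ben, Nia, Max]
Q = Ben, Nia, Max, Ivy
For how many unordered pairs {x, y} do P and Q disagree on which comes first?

3

Assign each item its position (1..4) in the first ordering, then rewrite the second ordering as that position sequence:
positions: Ivy→1, Ben→2, Nia→3, Max→4
second ordering as positions: [2, 3, 4, 1]
Discordant pairs = inversions in this position sequence.
2: 1 → 1
3: 1 → 1
4: 1 → 1
1: 0
Total: 1 + 1 + 1 + 0 = 3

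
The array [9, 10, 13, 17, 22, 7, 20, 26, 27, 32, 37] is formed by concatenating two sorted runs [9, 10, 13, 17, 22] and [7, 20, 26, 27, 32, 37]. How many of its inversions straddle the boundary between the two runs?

Count, for every r in R, how many entries of L exceed r:
r = 7: 9, 10, 13, 17, 22 → 5
r = 20: 22 → 1
r = 26: none → 0
r = 27: none → 0
r = 32: none → 0
r = 37: none → 0
Cross-inversions: 5 + 1 + 0 + 0 + 0 + 0 = 6

6 cross-inversions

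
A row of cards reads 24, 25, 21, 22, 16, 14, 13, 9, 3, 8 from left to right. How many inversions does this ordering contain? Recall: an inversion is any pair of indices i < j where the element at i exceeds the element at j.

There are 42 inversions.

Element-by-element contributions:
24 → 21, 22, 16, 14, 13, 9, 3, 8 → 8
25 → 21, 22, 16, 14, 13, 9, 3, 8 → 8
21 → 16, 14, 13, 9, 3, 8 → 6
22 → 16, 14, 13, 9, 3, 8 → 6
16 → 14, 13, 9, 3, 8 → 5
14 → 13, 9, 3, 8 → 4
13 → 9, 3, 8 → 3
9 → 3, 8 → 2
3 → none → 0
8 → none → 0
Sum: 8 + 8 + 6 + 6 + 5 + 4 + 3 + 2 + 0 + 0 = 42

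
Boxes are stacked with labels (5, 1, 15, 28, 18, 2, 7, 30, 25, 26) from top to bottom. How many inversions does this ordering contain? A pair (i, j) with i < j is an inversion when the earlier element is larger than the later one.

13 out-of-order pairs

Sweep left to right; for each value list the smaller values that follow it:
5: 2
1: 0
15: 2
28: 5
18: 2
2: 0
7: 0
30: 2
25: 0
26: 0
Sum: 2 + 0 + 2 + 5 + 2 + 0 + 0 + 2 + 0 + 0 = 13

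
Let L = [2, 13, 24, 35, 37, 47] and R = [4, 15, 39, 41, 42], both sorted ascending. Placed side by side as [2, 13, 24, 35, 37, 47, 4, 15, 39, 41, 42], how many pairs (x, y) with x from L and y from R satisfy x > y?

12

Take each right-half value and tally the left-half values above it:
r = 4: 13, 24, 35, 37, 47 → 5
r = 15: 24, 35, 37, 47 → 4
r = 39: 47 → 1
r = 41: 47 → 1
r = 42: 47 → 1
Cross-inversions: 5 + 4 + 1 + 1 + 1 = 12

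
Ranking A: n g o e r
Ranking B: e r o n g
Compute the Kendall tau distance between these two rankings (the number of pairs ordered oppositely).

Assign each item its position (1..5) in the first ordering, then rewrite the second ordering as that position sequence:
positions: n→1, g→2, o→3, e→4, r→5
second ordering as positions: [4, 5, 3, 1, 2]
Discordant pairs = inversions in this position sequence.
4: 3, 1, 2 → 3
5: 3, 1, 2 → 3
3: 1, 2 → 2
1: 0
2: 0
Total: 3 + 3 + 2 + 0 + 0 = 8

There are 8 discordant pairs.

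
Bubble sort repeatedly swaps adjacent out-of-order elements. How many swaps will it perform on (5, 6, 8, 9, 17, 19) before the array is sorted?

0

The minimum number of adjacent swaps to sort an array equals its inversion count, since every such swap removes exactly one inversion.
Count inversions — for each element, later elements that are smaller:
5: none → 0
6: none → 0
8: none → 0
9: none → 0
17: none → 0
19: none → 0
Total inversions: 0 + 0 + 0 + 0 + 0 + 0 = 0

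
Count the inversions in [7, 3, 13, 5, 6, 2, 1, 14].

For each element, count later entries that are smaller:
7: 5
3: 2
13: 4
5: 2
6: 2
2: 1
1: 0
14: 0
Sum: 5 + 2 + 4 + 2 + 2 + 1 + 0 + 0 = 16

16 out-of-order pairs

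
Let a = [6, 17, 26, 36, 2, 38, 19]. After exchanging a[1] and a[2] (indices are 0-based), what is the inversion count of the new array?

Positions 1 and 2 hold 17 and 26; after swapping, the array is [6, 26, 17, 36, 2, 38, 19].
For each element, count later entries that are smaller:
6: 1
26: 3
17: 1
36: 2
2: 0
38: 1
19: 0
Sum: 1 + 3 + 1 + 2 + 0 + 1 + 0 = 8

8 inversions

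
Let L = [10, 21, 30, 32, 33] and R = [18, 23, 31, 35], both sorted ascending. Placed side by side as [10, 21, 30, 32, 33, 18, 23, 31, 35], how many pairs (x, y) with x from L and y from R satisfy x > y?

9

For each element r of the right run, count left-run elements greater than r:
r = 18: 21, 30, 32, 33 → 4
r = 23: 30, 32, 33 → 3
r = 31: 32, 33 → 2
r = 35: none → 0
Cross-inversions: 4 + 3 + 2 + 0 = 9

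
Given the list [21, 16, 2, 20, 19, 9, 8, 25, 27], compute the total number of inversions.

15 inversions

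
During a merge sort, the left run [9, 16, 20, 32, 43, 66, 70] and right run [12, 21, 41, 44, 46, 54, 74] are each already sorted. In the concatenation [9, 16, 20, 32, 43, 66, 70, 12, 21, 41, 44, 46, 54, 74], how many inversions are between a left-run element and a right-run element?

19

For each element r of the right run, count left-run elements greater than r:
r = 12: 16, 20, 32, 43, 66, 70 → 6
r = 21: 32, 43, 66, 70 → 4
r = 41: 43, 66, 70 → 3
r = 44: 66, 70 → 2
r = 46: 66, 70 → 2
r = 54: 66, 70 → 2
r = 74: none → 0
Cross-inversions: 6 + 4 + 3 + 2 + 2 + 2 + 0 = 19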